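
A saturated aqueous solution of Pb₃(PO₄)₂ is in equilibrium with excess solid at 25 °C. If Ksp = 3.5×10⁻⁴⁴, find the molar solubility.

Pb₃(PO₄)₂(s) ⇌ 3 Pb²⁺(aq) + 2 PO₄³⁻(aq)
If s mol/L of Pb₃(PO₄)₂ dissolves, [Pb²⁺] = 3s and [PO₄³⁻] = 2s.
Ksp = [Pb²⁺]^3[PO₄³⁻]^2 = (3s)^3 · (2s)^2 = 108s^5
108s^5 = 3.5×10⁻⁴⁴  ⇒  s^5 = 3.2×10⁻⁴⁶
s = (3.2×10⁻⁴⁶)^(1/5) = 8.0×10⁻¹⁰ M

8.0×10⁻¹⁰ M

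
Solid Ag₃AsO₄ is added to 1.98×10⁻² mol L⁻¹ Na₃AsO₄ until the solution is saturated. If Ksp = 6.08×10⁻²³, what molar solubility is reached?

4.84×10⁻⁸ M

Ag₃AsO₄(s) ⇌ 3 Ag⁺(aq) + AsO₄³⁻(aq)
Let s be the solubility of Ag₃AsO₄ here. The common ion gives [AsO₄³⁻] ≈ 1.98×10⁻² mol L⁻¹, and [Ag⁺] = 3s.
Ksp = [Ag⁺]^3[AsO₄³⁻] = (3s)^3(1.98×10⁻²)
(3s)^3 = 6.08×10⁻²³ / (1.98×10⁻²) = 3.07×10⁻²¹
s = 4.84×10⁻⁸ mol L⁻¹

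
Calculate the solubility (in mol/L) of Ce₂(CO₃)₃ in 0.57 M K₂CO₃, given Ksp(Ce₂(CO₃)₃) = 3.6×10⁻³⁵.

Ce₂(CO₃)₃(s) ⇌ 2 Ce³⁺(aq) + 3 CO₃²⁻(aq)
With CO₃²⁻ already at 0.57 M and s small, take [CO₃²⁻] ≈ 0.57 M and [Ce³⁺] = 2s.
Ksp = [Ce³⁺]^2[CO₃²⁻]^3 = (2s)^2(0.57)^3
(2s)^2 = 3.6×10⁻³⁵ / (0.57)^3 = 1.9×10⁻³⁴
s = 7.0×10⁻¹⁸ M

7.0×10⁻¹⁸ M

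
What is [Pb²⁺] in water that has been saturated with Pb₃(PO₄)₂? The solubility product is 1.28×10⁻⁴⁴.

Pb₃(PO₄)₂(s) ⇌ 3 Pb²⁺(aq) + 2 PO₄³⁻(aq)
With molar solubility s: [Pb²⁺] = 3s, [PO₄³⁻] = 2s.
Ksp = [Pb²⁺]^3[PO₄³⁻]^2 = (3s)^3 · (2s)^2 = 108s^5 = 1.28×10⁻⁴⁴
s = 6.53×10⁻¹⁰ M
[Pb²⁺] = 3s = 1.96×10⁻⁹ M

1.96×10⁻⁹ M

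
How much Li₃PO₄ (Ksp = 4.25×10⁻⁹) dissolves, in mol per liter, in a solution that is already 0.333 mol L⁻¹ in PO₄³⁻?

7.79×10⁻⁴ M

Li₃PO₄(s) ⇌ 3 Li⁺(aq) + PO₄³⁻(aq)
With PO₄³⁻ already at 0.333 mol L⁻¹ and s small, take [PO₄³⁻] ≈ 0.333 mol L⁻¹ and [Li⁺] = 3s.
Ksp = [Li⁺]^3[PO₄³⁻] = (3s)^3(0.333)
(3s)^3 = 4.25×10⁻⁹ / (0.333) = 1.28×10⁻⁸
s = 7.79×10⁻⁴ mol L⁻¹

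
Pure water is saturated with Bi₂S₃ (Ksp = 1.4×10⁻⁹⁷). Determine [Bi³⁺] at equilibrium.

3.3×10⁻²⁰ M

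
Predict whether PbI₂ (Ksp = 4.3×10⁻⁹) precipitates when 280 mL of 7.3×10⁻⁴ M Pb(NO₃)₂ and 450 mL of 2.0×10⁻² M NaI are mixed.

After mixing, V = 280 mL + 450 mL = 730 mL.
[Pb²⁺] = (7.3×10⁻⁴)(280)/730 = 2.8×10⁻⁴ M
[I⁻] = (2.0×10⁻²)(450)/730 = 1.2×10⁻² M
Q = [Pb²⁺][I⁻]^2 = 4.3×10⁻⁸
Q = 4.3×10⁻⁸ > Ksp = 4.3×10⁻⁹, so the solution is supersaturated and PbI₂ precipitates.

Yes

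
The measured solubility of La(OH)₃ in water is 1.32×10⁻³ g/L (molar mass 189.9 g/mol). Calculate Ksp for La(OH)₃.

s = (1.32×10⁻³ g L⁻¹)/(189.9 g mol⁻¹) = 6.9510×10⁻⁶ M
La(OH)₃(s) ⇌ La³⁺(aq) + 3 OH⁻(aq)
With molar solubility s: [La³⁺] = s, [OH⁻] = 3s.
Ksp = [La³⁺][OH⁻]^3 = s · (3s)^3 = 27s^4
Ksp = 27 × (6.9510×10⁻⁶)^4 = 6.30×10⁻²⁰

Ksp = 6.30×10⁻²⁰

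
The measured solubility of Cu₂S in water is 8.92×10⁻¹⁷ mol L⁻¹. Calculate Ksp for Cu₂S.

Ksp = 2.84×10⁻⁴⁸

Cu₂S(s) ⇌ 2 Cu⁺(aq) + S²⁻(aq)
If s mol/L of Cu₂S dissolves, [Cu⁺] = 2s and [S²⁻] = s.
Ksp = [Cu⁺]^2[S²⁻] = (2s)^2 · s = 4s^3
Ksp = 4 × (8.92×10⁻¹⁷)^3 = 2.84×10⁻⁴⁸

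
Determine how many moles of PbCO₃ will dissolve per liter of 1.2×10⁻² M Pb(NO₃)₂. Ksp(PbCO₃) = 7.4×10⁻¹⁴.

6.2×10⁻¹² M

PbCO₃(s) ⇌ Pb²⁺(aq) + CO₃²⁻(aq)
Pb²⁺ is already present at 1.2×10⁻² M. If s mol/L of PbCO₃ dissolves, [CO₃²⁻] = s while [Pb²⁺] ≈ 1.2×10⁻² M.
Ksp = [Pb²⁺][CO₃²⁻] = (1.2×10⁻²)s
s = 7.4×10⁻¹⁴ / (1.2×10⁻²) = 6.2×10⁻¹²
s = 6.2×10⁻¹² M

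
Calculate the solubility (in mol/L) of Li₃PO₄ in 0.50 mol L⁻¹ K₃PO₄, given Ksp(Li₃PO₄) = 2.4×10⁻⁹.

5.6×10⁻⁴ M

Li₃PO₄(s) ⇌ 3 Li⁺(aq) + PO₄³⁻(aq)
Let s be the solubility of Li₃PO₄ here. The common ion gives [PO₄³⁻] ≈ 0.50 mol L⁻¹, and [Li⁺] = 3s.
Ksp = [Li⁺]^3[PO₄³⁻] = (3s)^3(0.50)
(3s)^3 = 2.4×10⁻⁹ / (0.50) = 4.8×10⁻⁹
s = 5.6×10⁻⁴ mol L⁻¹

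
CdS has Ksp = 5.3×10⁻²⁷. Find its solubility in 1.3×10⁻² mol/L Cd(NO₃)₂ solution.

4.1×10⁻²⁵ M

CdS(s) ⇌ Cd²⁺(aq) + S²⁻(aq)
Let s be the solubility of CdS here. The common ion gives [Cd²⁺] ≈ 1.3×10⁻² mol/L, and [S²⁻] = s.
Ksp = [Cd²⁺][S²⁻] = (1.3×10⁻²)s
s = 5.3×10⁻²⁷ / (1.3×10⁻²) = 4.1×10⁻²⁵
s = 4.1×10⁻²⁵ mol/L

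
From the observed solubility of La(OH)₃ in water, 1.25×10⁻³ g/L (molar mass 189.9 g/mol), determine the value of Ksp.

Ksp = 5.07×10⁻²⁰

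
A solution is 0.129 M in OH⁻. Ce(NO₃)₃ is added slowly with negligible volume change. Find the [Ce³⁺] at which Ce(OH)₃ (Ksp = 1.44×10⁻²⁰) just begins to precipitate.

6.71×10⁻¹⁸ M

Precipitation of each salt begins when its ion product equals Ksp.
Ce(OH)₃(s) ⇌ Ce³⁺(aq) + 3 OH⁻(aq)
Ksp = [Ce³⁺][OH⁻]^3 = [Ce³⁺](0.129)^3
[Ce³⁺] = 1.44×10⁻²⁰ / (0.129)^3 = 6.71×10⁻¹⁸
[Ce³⁺] = 6.71×10⁻¹⁸ M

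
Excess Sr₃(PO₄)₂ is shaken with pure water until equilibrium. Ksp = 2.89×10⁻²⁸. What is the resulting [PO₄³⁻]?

2.44×10⁻⁶ M

Sr₃(PO₄)₂(s) ⇌ 3 Sr²⁺(aq) + 2 PO₄³⁻(aq)
Let s be the molar solubility. Then [Sr²⁺] = 3s and [PO₄³⁻] = 2s.
Ksp = [Sr²⁺]^3[PO₄³⁻]^2 = (3s)^3 · (2s)^2 = 108s^5 = 2.89×10⁻²⁸
s = 1.22×10⁻⁶ M
[PO₄³⁻] = 2s = 2.44×10⁻⁶ M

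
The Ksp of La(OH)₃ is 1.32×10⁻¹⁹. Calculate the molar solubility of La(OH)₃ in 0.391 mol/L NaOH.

La(OH)₃(s) ⇌ La³⁺(aq) + 3 OH⁻(aq)
With OH⁻ already at 0.391 mol/L and s small, take [OH⁻] ≈ 0.391 mol/L and [La³⁺] = s.
Ksp = [La³⁺][OH⁻]^3 = s(0.391)^3
s = 1.32×10⁻¹⁹ / (0.391)^3 = 2.21×10⁻¹⁸
s = 2.21×10⁻¹⁸ mol/L

2.21×10⁻¹⁸ M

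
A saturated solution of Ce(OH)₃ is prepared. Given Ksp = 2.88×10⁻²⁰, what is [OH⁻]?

1.71×10⁻⁵ M

Ce(OH)₃(s) ⇌ Ce³⁺(aq) + 3 OH⁻(aq)
For each mole of Ce(OH)₃ that dissolves per liter, [Ce³⁺] = s and [OH⁻] = 3s; let s denote this solubility.
Ksp = [Ce³⁺][OH⁻]^3 = s · (3s)^3 = 27s^4 = 2.88×10⁻²⁰
s = 5.71×10⁻⁶ M
[OH⁻] = 3s = 1.71×10⁻⁵ M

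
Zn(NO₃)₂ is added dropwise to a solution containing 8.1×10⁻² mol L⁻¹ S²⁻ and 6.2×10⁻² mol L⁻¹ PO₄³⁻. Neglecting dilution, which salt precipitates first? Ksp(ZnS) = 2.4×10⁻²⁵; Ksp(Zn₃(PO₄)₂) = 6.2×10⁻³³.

ZnS

Precipitation begins when Q = Ksp.
For ZnS: [Zn²⁺] = (Ksp/[S²⁻]) = 3.0×10⁻²⁴ mol L⁻¹
For Zn₃(PO₄)₂: [Zn²⁺] = (Ksp/[PO₄³⁻]^2)^(1/3) = 1.2×10⁻¹⁰ mol L⁻¹
The smaller threshold [Zn²⁺] is reached first, so ZnS precipitates first.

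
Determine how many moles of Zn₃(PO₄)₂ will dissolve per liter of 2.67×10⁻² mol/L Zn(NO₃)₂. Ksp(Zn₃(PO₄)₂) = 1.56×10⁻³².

Zn₃(PO₄)₂(s) ⇌ 3 Zn²⁺(aq) + 2 PO₄³⁻(aq)
Zn²⁺ is already present at 2.67×10⁻² mol/L. If s mol/L of Zn₃(PO₄)₂ dissolves, [PO₄³⁻] = 2s while [Zn²⁺] ≈ 2.67×10⁻² mol/L.
Ksp = [Zn²⁺]^3[PO₄³⁻]^2 = (2.67×10⁻²)^3(2s)^2
(2s)^2 = 1.56×10⁻³² / (2.67×10⁻²)^3 = 8.20×10⁻²⁸
s = 1.43×10⁻¹⁴ mol/L

1.43×10⁻¹⁴ M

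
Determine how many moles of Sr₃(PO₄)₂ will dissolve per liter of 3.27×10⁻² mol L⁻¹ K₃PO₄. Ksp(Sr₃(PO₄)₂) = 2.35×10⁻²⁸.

2.01×10⁻⁹ M

Sr₃(PO₄)₂(s) ⇌ 3 Sr²⁺(aq) + 2 PO₄³⁻(aq)
Let s be the solubility of Sr₃(PO₄)₂ here. The common ion gives [PO₄³⁻] ≈ 3.27×10⁻² mol L⁻¹, and [Sr²⁺] = 3s.
Ksp = [Sr²⁺]^3[PO₄³⁻]^2 = (3s)^3(3.27×10⁻²)^2
(3s)^3 = 2.35×10⁻²⁸ / (3.27×10⁻²)^2 = 2.20×10⁻²⁵
s = 2.01×10⁻⁹ mol L⁻¹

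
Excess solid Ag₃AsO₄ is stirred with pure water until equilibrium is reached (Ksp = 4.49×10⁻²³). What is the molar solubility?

Ag₃AsO₄(s) ⇌ 3 Ag⁺(aq) + AsO₄³⁻(aq)
Let s be the molar solubility. Then [Ag⁺] = 3s and [AsO₄³⁻] = s.
Ksp = [Ag⁺]^3[AsO₄³⁻] = (3s)^3 · s = 27s^4
27s^4 = 4.49×10⁻²³  ⇒  s^4 = 1.66×10⁻²⁴
s = (1.66×10⁻²⁴)^(1/4) = 1.14×10⁻⁶ mol L⁻¹

1.14×10⁻⁶ M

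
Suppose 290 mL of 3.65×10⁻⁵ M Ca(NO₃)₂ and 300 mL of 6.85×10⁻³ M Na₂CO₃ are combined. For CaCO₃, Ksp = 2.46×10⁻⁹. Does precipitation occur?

Yes

After mixing, V = 290 mL + 300 mL = 590 mL.
[Ca²⁺] = (3.65×10⁻⁵)(290)/590 = 1.79×10⁻⁵ M
[CO₃²⁻] = (6.85×10⁻³)(300)/590 = 3.48×10⁻³ M
Q = [Ca²⁺][CO₃²⁻] = 6.25×10⁻⁸
Because Q > Ksp (6.25×10⁻⁸ vs 2.46×10⁻⁹), a precipitate of CaCO₃ forms.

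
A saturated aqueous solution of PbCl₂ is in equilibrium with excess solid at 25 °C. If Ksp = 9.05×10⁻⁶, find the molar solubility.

1.31×10⁻² M

PbCl₂(s) ⇌ Pb²⁺(aq) + 2 Cl⁻(aq)
If s mol/L of PbCl₂ dissolves, [Pb²⁺] = s and [Cl⁻] = 2s.
Ksp = [Pb²⁺][Cl⁻]^2 = s · (2s)^2 = 4s^3
4s^3 = 9.05×10⁻⁶  ⇒  s^3 = 2.26×10⁻⁶
s = 1.31×10⁻² mol/L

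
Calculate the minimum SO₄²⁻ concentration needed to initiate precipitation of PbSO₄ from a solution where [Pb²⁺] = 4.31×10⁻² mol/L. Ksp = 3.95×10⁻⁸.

Each salt precipitates once Q = Ksp for that salt.
PbSO₄(s) ⇌ Pb²⁺(aq) + SO₄²⁻(aq)
Ksp = [Pb²⁺][SO₄²⁻] = [SO₄²⁻](4.31×10⁻²)
[SO₄²⁻] = 3.95×10⁻⁸ / (4.31×10⁻²) = 9.16×10⁻⁷
[SO₄²⁻] = 9.16×10⁻⁷ mol/L

9.16×10⁻⁷ M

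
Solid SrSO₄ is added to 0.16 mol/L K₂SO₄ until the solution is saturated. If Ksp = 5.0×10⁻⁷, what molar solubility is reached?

3.1×10⁻⁶ M

SrSO₄(s) ⇌ Sr²⁺(aq) + SO₄²⁻(aq)
With SO₄²⁻ already at 0.16 mol/L and s small, take [SO₄²⁻] ≈ 0.16 mol/L and [Sr²⁺] = s.
Ksp = [Sr²⁺][SO₄²⁻] = s(0.16)
s = 5.0×10⁻⁷ / (0.16) = 3.1×10⁻⁶
s = 3.1×10⁻⁶ mol/L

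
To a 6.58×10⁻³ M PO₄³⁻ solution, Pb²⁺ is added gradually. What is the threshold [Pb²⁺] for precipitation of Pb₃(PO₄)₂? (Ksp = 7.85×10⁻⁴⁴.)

Each salt precipitates once Q = Ksp for that salt.
Pb₃(PO₄)₂(s) ⇌ 3 Pb²⁺(aq) + 2 PO₄³⁻(aq)
Ksp = [Pb²⁺]^3[PO₄³⁻]^2 = [Pb²⁺]^3(6.58×10⁻³)^2
[Pb²⁺]^3 = 7.85×10⁻⁴⁴ / (6.58×10⁻³)^2 = 1.81×10⁻³⁹
[Pb²⁺] = 1.22×10⁻¹³ M

1.22×10⁻¹³ M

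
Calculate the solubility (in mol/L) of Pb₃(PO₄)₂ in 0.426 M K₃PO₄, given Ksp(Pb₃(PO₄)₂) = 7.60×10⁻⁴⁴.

Pb₃(PO₄)₂(s) ⇌ 3 Pb²⁺(aq) + 2 PO₄³⁻(aq)
With PO₄³⁻ already at 0.426 M and s small, take [PO₄³⁻] ≈ 0.426 M and [Pb²⁺] = 3s.
Ksp = [Pb²⁺]^3[PO₄³⁻]^2 = (3s)^3(0.426)^2
(3s)^3 = 7.60×10⁻⁴⁴ / (0.426)^2 = 4.19×10⁻⁴³
s = 2.49×10⁻¹⁵ M

2.49×10⁻¹⁵ M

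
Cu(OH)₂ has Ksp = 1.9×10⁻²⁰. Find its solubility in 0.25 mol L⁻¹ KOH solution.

Cu(OH)₂(s) ⇌ Cu²⁺(aq) + 2 OH⁻(aq)
OH⁻ is already present at 0.25 mol L⁻¹. If s mol/L of Cu(OH)₂ dissolves, [Cu²⁺] = s while [OH⁻] ≈ 0.25 mol L⁻¹.
Ksp = [Cu²⁺][OH⁻]^2 = s(0.25)^2
s = 1.9×10⁻²⁰ / (0.25)^2 = 3.0×10⁻¹⁹
s = 3.0×10⁻¹⁹ mol L⁻¹

3.0×10⁻¹⁹ M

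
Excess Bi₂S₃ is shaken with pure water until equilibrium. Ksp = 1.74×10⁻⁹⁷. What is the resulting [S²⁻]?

5.23×10⁻²⁰ M

Bi₂S₃(s) ⇌ 2 Bi³⁺(aq) + 3 S²⁻(aq)
Let s be the molar solubility. Then [Bi³⁺] = 2s and [S²⁻] = 3s.
Ksp = [Bi³⁺]^2[S²⁻]^3 = (2s)^2 · (3s)^3 = 108s^5 = 1.74×10⁻⁹⁷
s = 1.74×10⁻²⁰ mol L⁻¹
[S²⁻] = 3s = 5.23×10⁻²⁰ mol L⁻¹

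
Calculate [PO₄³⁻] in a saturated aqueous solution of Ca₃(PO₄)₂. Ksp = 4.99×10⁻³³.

Ca₃(PO₄)₂(s) ⇌ 3 Ca²⁺(aq) + 2 PO₄³⁻(aq)
If s mol/L of Ca₃(PO₄)₂ dissolves, [Ca²⁺] = 3s and [PO₄³⁻] = 2s.
Ksp = [Ca²⁺]^3[PO₄³⁻]^2 = (3s)^3 · (2s)^2 = 108s^5 = 4.99×10⁻³³
s = 1.36×10⁻⁷ M
[PO₄³⁻] = 2s = 2.72×10⁻⁷ M

2.72×10⁻⁷ M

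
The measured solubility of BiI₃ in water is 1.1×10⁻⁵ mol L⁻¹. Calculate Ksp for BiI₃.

BiI₃(s) ⇌ Bi³⁺(aq) + 3 I⁻(aq)
For each mole of BiI₃ that dissolves per liter, [Bi³⁺] = s and [I⁻] = 3s; let s denote this solubility.
Ksp = [Bi³⁺][I⁻]^3 = s · (3s)^3 = 27s^4
Ksp = 27 × (1.1×10⁻⁵)^4 = 4.0×10⁻¹⁹

Ksp = 4.0×10⁻¹⁹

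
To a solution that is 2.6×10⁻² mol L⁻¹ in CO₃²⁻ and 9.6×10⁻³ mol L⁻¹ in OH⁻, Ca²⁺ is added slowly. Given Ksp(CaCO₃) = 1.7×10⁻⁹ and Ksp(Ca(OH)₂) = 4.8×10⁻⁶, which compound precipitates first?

A salt starts to precipitate once the ion product Q reaches its Ksp.
For CaCO₃: [Ca²⁺] = (Ksp/[CO₃²⁻]) = 6.5×10⁻⁸ mol L⁻¹
For Ca(OH)₂: [Ca²⁺] = (Ksp/[OH⁻]^2) = 5.2×10⁻² mol L⁻¹
The smaller threshold [Ca²⁺] is reached first, so CaCO₃ precipitates first.

CaCO₃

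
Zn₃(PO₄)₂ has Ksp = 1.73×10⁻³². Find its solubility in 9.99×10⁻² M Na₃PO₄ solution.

4.00×10⁻¹¹ M

Zn₃(PO₄)₂(s) ⇌ 3 Zn²⁺(aq) + 2 PO₄³⁻(aq)
The solution already contains PO₄³⁻ at 9.99×10⁻² M. Let s be the molar solubility of Zn₃(PO₄)₂.
[PO₄³⁻] ≈ 9.99×10⁻² M (common ion dominates); [Zn²⁺] = 3s.
Ksp = [Zn²⁺]^3[PO₄³⁻]^2 = (3s)^3(9.99×10⁻²)^2
(3s)^3 = 1.73×10⁻³² / (9.99×10⁻²)^2 = 1.73×10⁻³⁰
s = 4.00×10⁻¹¹ M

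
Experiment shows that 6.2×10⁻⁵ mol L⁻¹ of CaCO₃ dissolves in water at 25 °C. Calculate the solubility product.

Ksp = 3.8×10⁻⁹

CaCO₃(s) ⇌ Ca²⁺(aq) + CO₃²⁻(aq)
For each mole of CaCO₃ that dissolves per liter, [Ca²⁺] = s and [CO₃²⁻] = s; let s denote this solubility.
Ksp = [Ca²⁺][CO₃²⁻] = s · s = s^2
Ksp = (6.2×10⁻⁵)^2 = 3.8×10⁻⁹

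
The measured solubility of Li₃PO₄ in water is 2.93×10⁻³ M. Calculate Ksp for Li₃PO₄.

Ksp = 1.99×10⁻⁹

Li₃PO₄(s) ⇌ 3 Li⁺(aq) + PO₄³⁻(aq)
For each mole of Li₃PO₄ that dissolves per liter, [Li⁺] = 3s and [PO₄³⁻] = s; let s denote this solubility.
Ksp = [Li⁺]^3[PO₄³⁻] = (3s)^3 · s = 27s^4
Ksp = 27 × (2.93×10⁻³)^4 = 1.99×10⁻⁹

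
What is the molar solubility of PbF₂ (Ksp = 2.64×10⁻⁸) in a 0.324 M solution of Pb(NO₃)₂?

1.43×10⁻⁴ M

PbF₂(s) ⇌ Pb²⁺(aq) + 2 F⁻(aq)
With Pb²⁺ already at 0.324 M and s small, take [Pb²⁺] ≈ 0.324 M and [F⁻] = 2s.
Ksp = [Pb²⁺][F⁻]^2 = (0.324)(2s)^2
(2s)^2 = 2.64×10⁻⁸ / (0.324) = 8.15×10⁻⁸
s = 1.43×10⁻⁴ M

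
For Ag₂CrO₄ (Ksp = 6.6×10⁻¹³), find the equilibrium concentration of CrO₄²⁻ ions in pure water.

5.5×10⁻⁵ M

Ag₂CrO₄(s) ⇌ 2 Ag⁺(aq) + CrO₄²⁻(aq)
Let s be the molar solubility. Then [Ag⁺] = 2s and [CrO₄²⁻] = s.
Ksp = [Ag⁺]^2[CrO₄²⁻] = (2s)^2 · s = 4s^3 = 6.6×10⁻¹³
s = 5.5×10⁻⁵ mol/L
[CrO₄²⁻] = s = 5.5×10⁻⁵ mol/L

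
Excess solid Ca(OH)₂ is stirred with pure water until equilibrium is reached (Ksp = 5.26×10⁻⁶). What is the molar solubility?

1.10×10⁻² M

Ca(OH)₂(s) ⇌ Ca²⁺(aq) + 2 OH⁻(aq)
For each mole of Ca(OH)₂ that dissolves per liter, [Ca²⁺] = s and [OH⁻] = 2s; let s denote this solubility.
Ksp = [Ca²⁺][OH⁻]^2 = s · (2s)^2 = 4s^3
4s^3 = 5.26×10⁻⁶  ⇒  s^3 = 1.32×10⁻⁶
Taking the 3rd root, s = 1.10×10⁻² mol/L.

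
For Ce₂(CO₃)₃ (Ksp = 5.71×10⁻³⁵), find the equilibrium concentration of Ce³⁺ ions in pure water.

1.11×10⁻⁷ M

Ce₂(CO₃)₃(s) ⇌ 2 Ce³⁺(aq) + 3 CO₃²⁻(aq)
If s mol/L of Ce₂(CO₃)₃ dissolves, [Ce³⁺] = 2s and [CO₃²⁻] = 3s.
Ksp = [Ce³⁺]^2[CO₃²⁻]^3 = (2s)^2 · (3s)^3 = 108s^5 = 5.71×10⁻³⁵
s = 5.55×10⁻⁸ mol L⁻¹
[Ce³⁺] = 2s = 1.11×10⁻⁷ mol L⁻¹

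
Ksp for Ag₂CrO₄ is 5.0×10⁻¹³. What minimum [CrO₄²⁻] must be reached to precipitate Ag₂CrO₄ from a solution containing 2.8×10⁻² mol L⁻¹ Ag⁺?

Precipitation begins when Q = Ksp.
Ag₂CrO₄(s) ⇌ 2 Ag⁺(aq) + CrO₄²⁻(aq)
Ksp = [Ag⁺]^2[CrO₄²⁻] = [CrO₄²⁻](2.8×10⁻²)^2
[CrO₄²⁻] = 5.0×10⁻¹³ / (2.8×10⁻²)^2 = 6.4×10⁻¹⁰
[CrO₄²⁻] = 6.4×10⁻¹⁰ mol L⁻¹

6.4×10⁻¹⁰ M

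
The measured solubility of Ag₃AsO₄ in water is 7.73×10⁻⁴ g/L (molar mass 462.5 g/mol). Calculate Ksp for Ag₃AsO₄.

Ksp = 2.11×10⁻²²

Convert to molarity: s = 7.73×10⁻⁴ / 462.5 = 1.6714×10⁻⁶ mol/L
Ag₃AsO₄(s) ⇌ 3 Ag⁺(aq) + AsO₄³⁻(aq)
With molar solubility s: [Ag⁺] = 3s, [AsO₄³⁻] = s.
Ksp = [Ag⁺]^3[AsO₄³⁻] = (3s)^3 · s = 27s^4
Ksp = 27 × (1.6714×10⁻⁶)^4 = 2.11×10⁻²²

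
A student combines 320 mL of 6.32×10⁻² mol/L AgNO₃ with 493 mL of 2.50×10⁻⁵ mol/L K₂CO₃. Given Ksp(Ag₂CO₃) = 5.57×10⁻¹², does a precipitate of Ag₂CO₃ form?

After mixing, V = 320 mL + 493 mL = 813 mL.
[Ag⁺] = (6.32×10⁻²)(320)/813 = 2.49×10⁻² mol/L
[CO₃²⁻] = (2.50×10⁻⁵)(493)/813 = 1.52×10⁻⁵ mol/L
Q = [Ag⁺]^2[CO₃²⁻] = 9.38×10⁻⁹
Because Q > Ksp (9.38×10⁻⁹ vs 5.57×10⁻¹²), a precipitate of Ag₂CO₃ forms.

Yes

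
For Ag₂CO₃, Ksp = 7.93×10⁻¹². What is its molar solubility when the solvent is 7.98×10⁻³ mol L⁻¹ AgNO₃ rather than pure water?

Ag₂CO₃(s) ⇌ 2 Ag⁺(aq) + CO₃²⁻(aq)
Ag⁺ is already present at 7.98×10⁻³ mol L⁻¹. If s mol/L of Ag₂CO₃ dissolves, [CO₃²⁻] = s while [Ag⁺] ≈ 7.98×10⁻³ mol L⁻¹.
Ksp = [Ag⁺]^2[CO₃²⁻] = (7.98×10⁻³)^2s
s = 7.93×10⁻¹² / (7.98×10⁻³)^2 = 1.25×10⁻⁷
s = 1.25×10⁻⁷ mol L⁻¹

1.25×10⁻⁷ M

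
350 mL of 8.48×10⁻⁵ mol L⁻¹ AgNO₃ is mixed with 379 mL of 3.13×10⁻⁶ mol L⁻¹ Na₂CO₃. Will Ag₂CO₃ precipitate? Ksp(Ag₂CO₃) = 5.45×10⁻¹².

No

The combined volume is 729 mL.
[Ag⁺] = (8.48×10⁻⁵)(350)/729 = 4.07×10⁻⁵ mol L⁻¹
[CO₃²⁻] = (3.13×10⁻⁶)(379)/729 = 1.63×10⁻⁶ mol L⁻¹
Q = [Ag⁺]^2[CO₃²⁻] = 2.70×10⁻¹⁵
Since Q (2.70×10⁻¹⁵) is less than Ksp (5.45×10⁻¹²), no Ag₂CO₃ precipitates.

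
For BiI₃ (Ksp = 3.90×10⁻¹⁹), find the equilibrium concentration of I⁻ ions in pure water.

BiI₃(s) ⇌ Bi³⁺(aq) + 3 I⁻(aq)
With molar solubility s: [Bi³⁺] = s, [I⁻] = 3s.
Ksp = [Bi³⁺][I⁻]^3 = s · (3s)^3 = 27s^4 = 3.90×10⁻¹⁹
s = 1.10×10⁻⁵ mol L⁻¹
[I⁻] = 3s = 3.29×10⁻⁵ mol L⁻¹

3.29×10⁻⁵ M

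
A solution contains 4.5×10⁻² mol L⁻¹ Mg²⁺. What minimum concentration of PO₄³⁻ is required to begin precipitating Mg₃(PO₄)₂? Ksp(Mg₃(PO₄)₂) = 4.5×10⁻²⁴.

Precipitation of each salt begins when its ion product equals Ksp.
Mg₃(PO₄)₂(s) ⇌ 3 Mg²⁺(aq) + 2 PO₄³⁻(aq)
Ksp = [Mg²⁺]^3[PO₄³⁻]^2 = [PO₄³⁻]^2(4.5×10⁻²)^3
[PO₄³⁻]^2 = 4.5×10⁻²⁴ / (4.5×10⁻²)^3 = 4.9×10⁻²⁰
[PO₄³⁻] = 2.2×10⁻¹⁰ mol L⁻¹

2.2×10⁻¹⁰ M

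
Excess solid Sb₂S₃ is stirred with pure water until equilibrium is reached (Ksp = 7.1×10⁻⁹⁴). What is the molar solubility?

Sb₂S₃(s) ⇌ 2 Sb³⁺(aq) + 3 S²⁻(aq)
For each mole of Sb₂S₃ that dissolves per liter, [Sb³⁺] = 2s and [S²⁻] = 3s; let s denote this solubility.
Ksp = [Sb³⁺]^2[S²⁻]^3 = (2s)^2 · (3s)^3 = 108s^5
108s^5 = 7.1×10⁻⁹⁴  ⇒  s^5 = 6.6×10⁻⁹⁶
s = (6.6×10⁻⁹⁶)^(1/5) = 9.2×10⁻²⁰ M

9.2×10⁻²⁰ M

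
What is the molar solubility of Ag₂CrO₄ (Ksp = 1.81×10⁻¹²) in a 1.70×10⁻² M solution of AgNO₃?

6.26×10⁻⁹ M

Ag₂CrO₄(s) ⇌ 2 Ag⁺(aq) + CrO₄²⁻(aq)
With Ag⁺ already at 1.70×10⁻² M and s small, take [Ag⁺] ≈ 1.70×10⁻² M and [CrO₄²⁻] = s.
Ksp = [Ag⁺]^2[CrO₄²⁻] = (1.70×10⁻²)^2s
s = 1.81×10⁻¹² / (1.70×10⁻²)^2 = 6.26×10⁻⁹
s = 6.26×10⁻⁹ M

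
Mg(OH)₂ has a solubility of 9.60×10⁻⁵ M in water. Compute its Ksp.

Ksp = 3.54×10⁻¹²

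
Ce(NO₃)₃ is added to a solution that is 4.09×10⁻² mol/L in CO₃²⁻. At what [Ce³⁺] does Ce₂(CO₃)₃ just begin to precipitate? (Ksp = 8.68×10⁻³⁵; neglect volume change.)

1.13×10⁻¹⁵ M

Precipitation begins when Q = Ksp.
Ce₂(CO₃)₃(s) ⇌ 2 Ce³⁺(aq) + 3 CO₃²⁻(aq)
Ksp = [Ce³⁺]^2[CO₃²⁻]^3 = [Ce³⁺]^2(4.09×10⁻²)^3
[Ce³⁺]^2 = 8.68×10⁻³⁵ / (4.09×10⁻²)^3 = 1.27×10⁻³⁰
[Ce³⁺] = 1.13×10⁻¹⁵ mol/L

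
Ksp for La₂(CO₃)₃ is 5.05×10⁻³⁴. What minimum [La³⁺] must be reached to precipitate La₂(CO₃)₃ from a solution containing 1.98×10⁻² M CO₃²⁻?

8.07×10⁻¹⁵ M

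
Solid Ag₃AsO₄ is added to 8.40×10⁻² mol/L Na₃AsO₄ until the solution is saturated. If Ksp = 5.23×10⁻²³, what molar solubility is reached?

2.85×10⁻⁸ M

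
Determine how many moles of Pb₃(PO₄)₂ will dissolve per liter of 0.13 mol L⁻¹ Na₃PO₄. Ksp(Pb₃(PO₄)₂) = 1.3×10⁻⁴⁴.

3.1×10⁻¹⁵ M

Pb₃(PO₄)₂(s) ⇌ 3 Pb²⁺(aq) + 2 PO₄³⁻(aq)
The solution already contains PO₄³⁻ at 0.13 mol L⁻¹. Let s be the molar solubility of Pb₃(PO₄)₂.
[PO₄³⁻] ≈ 0.13 mol L⁻¹ (common ion dominates); [Pb²⁺] = 3s.
Ksp = [Pb²⁺]^3[PO₄³⁻]^2 = (3s)^3(0.13)^2
(3s)^3 = 1.3×10⁻⁴⁴ / (0.13)^2 = 7.7×10⁻⁴³
s = 3.1×10⁻¹⁵ mol L⁻¹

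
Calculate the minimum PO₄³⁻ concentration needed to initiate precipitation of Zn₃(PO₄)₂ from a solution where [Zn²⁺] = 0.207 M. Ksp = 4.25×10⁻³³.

Precipitation begins when Q = Ksp.
Zn₃(PO₄)₂(s) ⇌ 3 Zn²⁺(aq) + 2 PO₄³⁻(aq)
Ksp = [Zn²⁺]^3[PO₄³⁻]^2 = [PO₄³⁻]^2(0.207)^3
[PO₄³⁻]^2 = 4.25×10⁻³³ / (0.207)^3 = 4.79×10⁻³¹
[PO₄³⁻] = 6.92×10⁻¹⁶ M

6.92×10⁻¹⁶ M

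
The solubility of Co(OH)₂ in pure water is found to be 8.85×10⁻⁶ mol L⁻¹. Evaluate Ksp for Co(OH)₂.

Co(OH)₂(s) ⇌ Co²⁺(aq) + 2 OH⁻(aq)
Call the molar solubility s, so that [Co²⁺] = s and [OH⁻] = 2s.
Ksp = [Co²⁺][OH⁻]^2 = s · (2s)^2 = 4s^3
Ksp = 4 × (8.85×10⁻⁶)^3 = 2.77×10⁻¹⁵

Ksp = 2.77×10⁻¹⁵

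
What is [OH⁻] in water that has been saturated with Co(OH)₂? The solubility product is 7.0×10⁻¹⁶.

Co(OH)₂(s) ⇌ Co²⁺(aq) + 2 OH⁻(aq)
For each mole of Co(OH)₂ that dissolves per liter, [Co²⁺] = s and [OH⁻] = 2s; let s denote this solubility.
Ksp = [Co²⁺][OH⁻]^2 = s · (2s)^2 = 4s^3 = 7.0×10⁻¹⁶
s = 5.6×10⁻⁶ mol L⁻¹
[OH⁻] = 2s = 1.1×10⁻⁵ mol L⁻¹

1.1×10⁻⁵ M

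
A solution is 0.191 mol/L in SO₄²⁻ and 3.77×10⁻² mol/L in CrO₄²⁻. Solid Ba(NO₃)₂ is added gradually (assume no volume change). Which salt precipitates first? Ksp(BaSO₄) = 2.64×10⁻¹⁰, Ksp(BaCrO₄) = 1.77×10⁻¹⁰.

BaSO₄

A salt starts to precipitate once the ion product Q reaches its Ksp.
For BaSO₄: [Ba²⁺] = (Ksp/[SO₄²⁻]) = 1.38×10⁻⁹ mol/L
For BaCrO₄: [Ba²⁺] = (Ksp/[CrO₄²⁻]) = 4.69×10⁻⁹ mol/L
The smaller threshold [Ba²⁺] is reached first, so BaSO₄ precipitates first.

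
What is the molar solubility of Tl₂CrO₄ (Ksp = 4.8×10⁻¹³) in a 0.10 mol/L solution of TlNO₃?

Tl₂CrO₄(s) ⇌ 2 Tl⁺(aq) + CrO₄²⁻(aq)
The solution already contains Tl⁺ at 0.10 mol/L. Let s be the molar solubility of Tl₂CrO₄.
[Tl⁺] ≈ 0.10 mol/L (common ion dominates); [CrO₄²⁻] = s.
Ksp = [Tl⁺]^2[CrO₄²⁻] = (0.10)^2s
s = 4.8×10⁻¹³ / (0.10)^2 = 4.8×10⁻¹¹
s = 4.8×10⁻¹¹ mol/L

4.8×10⁻¹¹ M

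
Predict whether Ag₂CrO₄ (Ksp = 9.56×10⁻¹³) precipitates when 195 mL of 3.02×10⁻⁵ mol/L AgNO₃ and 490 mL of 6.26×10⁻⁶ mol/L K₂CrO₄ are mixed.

No

Total volume after mixing = 195 + 490 = 685 mL.
[Ag⁺] = (3.02×10⁻⁵)(195)/685 = 8.60×10⁻⁶ mol/L
[CrO₄²⁻] = (6.26×10⁻⁶)(490)/685 = 4.48×10⁻⁶ mol/L
Q = [Ag⁺]^2[CrO₄²⁻] = 3.31×10⁻¹⁶
Q < Ksp (3.31×10⁻¹⁶ vs 9.56×10⁻¹³); the solution remains unsaturated and no precipitate forms.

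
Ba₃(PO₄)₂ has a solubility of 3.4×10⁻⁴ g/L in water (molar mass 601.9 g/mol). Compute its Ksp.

Molar solubility s = (3.4×10⁻⁴ g/L) / (601.9 g/mol) = 5.649×10⁻⁷ mol/L
Ba₃(PO₄)₂(s) ⇌ 3 Ba²⁺(aq) + 2 PO₄³⁻(aq)
Call the molar solubility s, so that [Ba²⁺] = 3s and [PO₄³⁻] = 2s.
Ksp = [Ba²⁺]^3[PO₄³⁻]^2 = (3s)^3 · (2s)^2 = 108s^5
Ksp = 108 × (5.649×10⁻⁷)^5 = 6.2×10⁻³⁰

Ksp = 6.2×10⁻³⁰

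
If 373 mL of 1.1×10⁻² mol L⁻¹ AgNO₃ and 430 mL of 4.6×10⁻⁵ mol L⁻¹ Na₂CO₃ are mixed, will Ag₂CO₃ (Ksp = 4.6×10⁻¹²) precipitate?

Yes

After mixing, V = 373 mL + 430 mL = 803 mL.
[Ag⁺] = (1.1×10⁻²)(373)/803 = 5.1×10⁻³ mol L⁻¹
[CO₃²⁻] = (4.6×10⁻⁵)(430)/803 = 2.5×10⁻⁵ mol L⁻¹
Q = [Ag⁺]^2[CO₃²⁻] = 6.4×10⁻¹⁰
Since Q (6.4×10⁻¹⁰) exceeds Ksp (4.6×10⁻¹²), Ag₂CO₃ will precipitate.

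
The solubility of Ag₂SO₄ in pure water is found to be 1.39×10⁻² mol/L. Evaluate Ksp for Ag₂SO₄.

Ksp = 1.07×10⁻⁵

Ag₂SO₄(s) ⇌ 2 Ag⁺(aq) + SO₄²⁻(aq)
With molar solubility s: [Ag⁺] = 2s, [SO₄²⁻] = s.
Ksp = [Ag⁺]^2[SO₄²⁻] = (2s)^2 · s = 4s^3
Ksp = 4 × (1.39×10⁻²)^3 = 1.07×10⁻⁵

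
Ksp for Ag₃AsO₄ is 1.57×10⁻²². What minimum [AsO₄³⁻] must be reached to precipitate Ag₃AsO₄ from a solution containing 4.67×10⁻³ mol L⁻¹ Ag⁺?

1.54×10⁻¹⁵ M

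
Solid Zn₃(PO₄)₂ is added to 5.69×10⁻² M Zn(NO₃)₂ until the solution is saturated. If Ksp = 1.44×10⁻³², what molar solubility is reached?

Zn₃(PO₄)₂(s) ⇌ 3 Zn²⁺(aq) + 2 PO₄³⁻(aq)
With Zn²⁺ already at 5.69×10⁻² M and s small, take [Zn²⁺] ≈ 5.69×10⁻² M and [PO₄³⁻] = 2s.
Ksp = [Zn²⁺]^3[PO₄³⁻]^2 = (5.69×10⁻²)^3(2s)^2
(2s)^2 = 1.44×10⁻³² / (5.69×10⁻²)^3 = 7.82×10⁻²⁹
s = 4.42×10⁻¹⁵ M

4.42×10⁻¹⁵ M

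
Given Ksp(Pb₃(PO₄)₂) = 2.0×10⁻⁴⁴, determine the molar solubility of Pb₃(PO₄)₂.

Pb₃(PO₄)₂(s) ⇌ 3 Pb²⁺(aq) + 2 PO₄³⁻(aq)
With molar solubility s: [Pb²⁺] = 3s, [PO₄³⁻] = 2s.
Ksp = [Pb²⁺]^3[PO₄³⁻]^2 = (3s)^3 · (2s)^2 = 108s^5
108s^5 = 2.0×10⁻⁴⁴  ⇒  s^5 = 1.9×10⁻⁴⁶
s = 7.1×10⁻¹⁰ mol/L

7.1×10⁻¹⁰ M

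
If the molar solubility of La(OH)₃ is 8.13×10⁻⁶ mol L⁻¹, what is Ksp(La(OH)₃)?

Ksp = 1.18×10⁻¹⁹

La(OH)₃(s) ⇌ La³⁺(aq) + 3 OH⁻(aq)
For each mole of La(OH)₃ that dissolves per liter, [La³⁺] = s and [OH⁻] = 3s; let s denote this solubility.
Ksp = [La³⁺][OH⁻]^3 = s · (3s)^3 = 27s^4
Ksp = 27 × (8.13×10⁻⁶)^4 = 1.18×10⁻¹⁹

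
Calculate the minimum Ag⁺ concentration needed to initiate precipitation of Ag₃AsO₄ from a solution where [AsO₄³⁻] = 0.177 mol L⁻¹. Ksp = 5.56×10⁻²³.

6.80×10⁻⁸ M

Each salt precipitates once Q = Ksp for that salt.
Ag₃AsO₄(s) ⇌ 3 Ag⁺(aq) + AsO₄³⁻(aq)
Ksp = [Ag⁺]^3[AsO₄³⁻] = [Ag⁺]^3(0.177)
[Ag⁺]^3 = 5.56×10⁻²³ / (0.177) = 3.14×10⁻²²
[Ag⁺] = 6.80×10⁻⁸ mol L⁻¹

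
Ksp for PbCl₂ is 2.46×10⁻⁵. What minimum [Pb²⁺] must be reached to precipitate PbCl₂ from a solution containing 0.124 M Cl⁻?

1.60×10⁻³ M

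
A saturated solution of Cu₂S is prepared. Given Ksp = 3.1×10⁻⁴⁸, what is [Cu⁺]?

Cu₂S(s) ⇌ 2 Cu⁺(aq) + S²⁻(aq)
With molar solubility s: [Cu⁺] = 2s, [S²⁻] = s.
Ksp = [Cu⁺]^2[S²⁻] = (2s)^2 · s = 4s^3 = 3.1×10⁻⁴⁸
s = 9.2×10⁻¹⁷ mol/L
[Cu⁺] = 2s = 1.8×10⁻¹⁶ mol/L

1.8×10⁻¹⁶ M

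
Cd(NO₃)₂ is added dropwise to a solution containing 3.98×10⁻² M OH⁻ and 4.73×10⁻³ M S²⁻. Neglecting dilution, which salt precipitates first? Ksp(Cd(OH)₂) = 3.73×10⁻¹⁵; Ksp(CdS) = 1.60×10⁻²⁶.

CdS

Precipitation begins when Q = Ksp.
For Cd(OH)₂: [Cd²⁺] = (Ksp/[OH⁻]^2) = 2.35×10⁻¹² M
For CdS: [Cd²⁺] = (Ksp/[S²⁻]) = 3.38×10⁻²⁴ M
CdS requires the lower [Cd²⁺], so it precipitates first.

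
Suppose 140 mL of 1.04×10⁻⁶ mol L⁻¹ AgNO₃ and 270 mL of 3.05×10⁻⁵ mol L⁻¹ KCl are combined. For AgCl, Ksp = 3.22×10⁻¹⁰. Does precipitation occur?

No

Total volume after mixing = 140 + 270 = 410 mL.
[Ag⁺] = (1.04×10⁻⁶)(140)/410 = 3.55×10⁻⁷ mol L⁻¹
[Cl⁻] = (3.05×10⁻⁵)(270)/410 = 2.01×10⁻⁵ mol L⁻¹
Q = [Ag⁺][Cl⁻] = 7.13×10⁻¹²
Q = 7.13×10⁻¹² < Ksp = 3.22×10⁻¹⁰, so the solution is unsaturated and no precipitate forms.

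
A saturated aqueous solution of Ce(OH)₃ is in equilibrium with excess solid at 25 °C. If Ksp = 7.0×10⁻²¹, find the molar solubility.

Ce(OH)₃(s) ⇌ Ce³⁺(aq) + 3 OH⁻(aq)
For each mole of Ce(OH)₃ that dissolves per liter, [Ce³⁺] = s and [OH⁻] = 3s; let s denote this solubility.
Ksp = [Ce³⁺][OH⁻]^3 = s · (3s)^3 = 27s^4
27s^4 = 7.0×10⁻²¹  ⇒  s^4 = 2.6×10⁻²²
s = 4.0×10⁻⁶ mol L⁻¹

4.0×10⁻⁶ M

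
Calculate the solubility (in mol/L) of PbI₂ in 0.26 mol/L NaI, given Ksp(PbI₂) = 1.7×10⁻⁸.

PbI₂(s) ⇌ Pb²⁺(aq) + 2 I⁻(aq)
I⁻ is already present at 0.26 mol/L. If s mol/L of PbI₂ dissolves, [Pb²⁺] = s while [I⁻] ≈ 0.26 mol/L.
Ksp = [Pb²⁺][I⁻]^2 = s(0.26)^2
s = 1.7×10⁻⁸ / (0.26)^2 = 2.5×10⁻⁷
s = 2.5×10⁻⁷ mol/L

2.5×10⁻⁷ M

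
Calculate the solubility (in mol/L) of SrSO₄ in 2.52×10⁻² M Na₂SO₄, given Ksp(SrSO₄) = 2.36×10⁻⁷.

SrSO₄(s) ⇌ Sr²⁺(aq) + SO₄²⁻(aq)
SO₄²⁻ is already present at 2.52×10⁻² M. If s mol/L of SrSO₄ dissolves, [Sr²⁺] = s while [SO₄²⁻] ≈ 2.52×10⁻² M.
Ksp = [Sr²⁺][SO₄²⁻] = s(2.52×10⁻²)
s = 2.36×10⁻⁷ / (2.52×10⁻²) = 9.37×10⁻⁶
s = 9.37×10⁻⁶ M

9.37×10⁻⁶ M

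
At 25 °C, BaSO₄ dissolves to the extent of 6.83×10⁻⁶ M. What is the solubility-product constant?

Ksp = 4.66×10⁻¹¹

BaSO₄(s) ⇌ Ba²⁺(aq) + SO₄²⁻(aq)
If s mol/L of BaSO₄ dissolves, [Ba²⁺] = s and [SO₄²⁻] = s.
Ksp = [Ba²⁺][SO₄²⁻] = s · s = s^2
Ksp = (6.83×10⁻⁶)^2 = 4.66×10⁻¹¹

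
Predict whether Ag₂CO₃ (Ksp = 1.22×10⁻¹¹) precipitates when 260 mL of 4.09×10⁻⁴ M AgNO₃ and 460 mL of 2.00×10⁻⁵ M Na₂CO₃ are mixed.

No

After mixing, V = 260 mL + 460 mL = 720 mL.
[Ag⁺] = (4.09×10⁻⁴)(260)/720 = 1.48×10⁻⁴ M
[CO₃²⁻] = (2.00×10⁻⁵)(460)/720 = 1.28×10⁻⁵ M
Q = [Ag⁺]^2[CO₃²⁻] = 2.79×10⁻¹³
Q = 2.79×10⁻¹³ < Ksp = 1.22×10⁻¹¹, so the solution is unsaturated and no precipitate forms.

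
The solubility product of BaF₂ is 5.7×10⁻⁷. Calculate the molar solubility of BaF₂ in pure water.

5.2×10⁻³ M

BaF₂(s) ⇌ Ba²⁺(aq) + 2 F⁻(aq)
Call the molar solubility s, so that [Ba²⁺] = s and [F⁻] = 2s.
Ksp = [Ba²⁺][F⁻]^2 = s · (2s)^2 = 4s^3
4s^3 = 5.7×10⁻⁷  ⇒  s^3 = 1.4×10⁻⁷
s = 5.2×10⁻³ mol L⁻¹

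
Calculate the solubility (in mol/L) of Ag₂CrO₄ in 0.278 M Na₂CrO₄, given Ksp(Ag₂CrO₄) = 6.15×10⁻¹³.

Ag₂CrO₄(s) ⇌ 2 Ag⁺(aq) + CrO₄²⁻(aq)
CrO₄²⁻ is already present at 0.278 M. If s mol/L of Ag₂CrO₄ dissolves, [Ag⁺] = 2s while [CrO₄²⁻] ≈ 0.278 M.
Ksp = [Ag⁺]^2[CrO₄²⁻] = (2s)^2(0.278)
(2s)^2 = 6.15×10⁻¹³ / (0.278) = 2.21×10⁻¹²
s = 7.44×10⁻⁷ M

7.44×10⁻⁷ M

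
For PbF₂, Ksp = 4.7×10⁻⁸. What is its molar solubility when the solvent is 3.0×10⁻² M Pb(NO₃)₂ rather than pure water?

6.3×10⁻⁴ M

PbF₂(s) ⇌ Pb²⁺(aq) + 2 F⁻(aq)
The solution already contains Pb²⁺ at 3.0×10⁻² M. Let s be the molar solubility of PbF₂.
[Pb²⁺] ≈ 3.0×10⁻² M (common ion dominates); [F⁻] = 2s.
Ksp = [Pb²⁺][F⁻]^2 = (3.0×10⁻²)(2s)^2
(2s)^2 = 4.7×10⁻⁸ / (3.0×10⁻²) = 1.6×10⁻⁶
s = 6.3×10⁻⁴ M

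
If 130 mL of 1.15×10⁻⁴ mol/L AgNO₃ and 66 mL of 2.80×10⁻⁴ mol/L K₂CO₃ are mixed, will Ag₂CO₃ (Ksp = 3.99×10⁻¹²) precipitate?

No

After mixing, V = 130 mL + 66 mL = 196 mL.
[Ag⁺] = (1.15×10⁻⁴)(130)/196 = 7.63×10⁻⁵ mol/L
[CO₃²⁻] = (2.80×10⁻⁴)(66)/196 = 9.43×10⁻⁵ mol/L
Q = [Ag⁺]^2[CO₃²⁻] = 5.49×10⁻¹³
Since Q (5.49×10⁻¹³) is less than Ksp (3.99×10⁻¹²), no Ag₂CO₃ precipitates.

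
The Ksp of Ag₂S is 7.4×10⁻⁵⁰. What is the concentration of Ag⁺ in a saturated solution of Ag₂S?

Ag₂S(s) ⇌ 2 Ag⁺(aq) + S²⁻(aq)
With molar solubility s: [Ag⁺] = 2s, [S²⁻] = s.
Ksp = [Ag⁺]^2[S²⁻] = (2s)^2 · s = 4s^3 = 7.4×10⁻⁵⁰
s = 2.6×10⁻¹⁷ M
[Ag⁺] = 2s = 5.3×10⁻¹⁷ M

5.3×10⁻¹⁷ M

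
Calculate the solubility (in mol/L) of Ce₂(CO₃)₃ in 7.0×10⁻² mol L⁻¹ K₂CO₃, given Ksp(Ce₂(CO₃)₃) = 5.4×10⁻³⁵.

Ce₂(CO₃)₃(s) ⇌ 2 Ce³⁺(aq) + 3 CO₃²⁻(aq)
CO₃²⁻ is already present at 7.0×10⁻² mol L⁻¹. If s mol/L of Ce₂(CO₃)₃ dissolves, [Ce³⁺] = 2s while [CO₃²⁻] ≈ 7.0×10⁻² mol L⁻¹.
Ksp = [Ce³⁺]^2[CO₃²⁻]^3 = (2s)^2(7.0×10⁻²)^3
(2s)^2 = 5.4×10⁻³⁵ / (7.0×10⁻²)^3 = 1.6×10⁻³¹
s = 2.0×10⁻¹⁶ mol L⁻¹

2.0×10⁻¹⁶ M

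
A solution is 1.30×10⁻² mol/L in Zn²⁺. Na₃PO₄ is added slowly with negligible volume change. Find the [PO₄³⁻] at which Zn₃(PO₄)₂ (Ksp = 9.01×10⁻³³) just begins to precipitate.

6.40×10⁻¹⁴ M

Each salt precipitates once Q = Ksp for that salt.
Zn₃(PO₄)₂(s) ⇌ 3 Zn²⁺(aq) + 2 PO₄³⁻(aq)
Ksp = [Zn²⁺]^3[PO₄³⁻]^2 = [PO₄³⁻]^2(1.30×10⁻²)^3
[PO₄³⁻]^2 = 9.01×10⁻³³ / (1.30×10⁻²)^3 = 4.10×10⁻²⁷
[PO₄³⁻] = 6.40×10⁻¹⁴ mol/L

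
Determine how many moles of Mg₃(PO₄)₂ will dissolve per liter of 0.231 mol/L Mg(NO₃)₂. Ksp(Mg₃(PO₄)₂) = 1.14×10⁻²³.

Mg₃(PO₄)₂(s) ⇌ 3 Mg²⁺(aq) + 2 PO₄³⁻(aq)
Let s be the solubility of Mg₃(PO₄)₂ here. The common ion gives [Mg²⁺] ≈ 0.231 mol/L, and [PO₄³⁻] = 2s.
Ksp = [Mg²⁺]^3[PO₄³⁻]^2 = (0.231)^3(2s)^2
(2s)^2 = 1.14×10⁻²³ / (0.231)^3 = 9.25×10⁻²²
s = 1.52×10⁻¹¹ mol/L

1.52×10⁻¹¹ M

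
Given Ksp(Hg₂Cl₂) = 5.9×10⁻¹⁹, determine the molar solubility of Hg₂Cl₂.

5.3×10⁻⁷ M

Hg₂Cl₂(s) ⇌ Hg₂²⁺(aq) + 2 Cl⁻(aq)
Call the molar solubility s, so that [Hg₂²⁺] = s and [Cl⁻] = 2s.
Ksp = [Hg₂²⁺][Cl⁻]^2 = s · (2s)^2 = 4s^3
4s^3 = 5.9×10⁻¹⁹  ⇒  s^3 = 1.5×10⁻¹⁹
s = 5.3×10⁻⁷ M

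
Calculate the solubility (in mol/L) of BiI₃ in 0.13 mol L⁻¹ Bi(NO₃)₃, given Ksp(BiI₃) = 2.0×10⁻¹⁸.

8.3×10⁻⁷ M

BiI₃(s) ⇌ Bi³⁺(aq) + 3 I⁻(aq)
Let s be the solubility of BiI₃ here. The common ion gives [Bi³⁺] ≈ 0.13 mol L⁻¹, and [I⁻] = 3s.
Ksp = [Bi³⁺][I⁻]^3 = (0.13)(3s)^3
(3s)^3 = 2.0×10⁻¹⁸ / (0.13) = 1.5×10⁻¹⁷
s = 8.3×10⁻⁷ mol L⁻¹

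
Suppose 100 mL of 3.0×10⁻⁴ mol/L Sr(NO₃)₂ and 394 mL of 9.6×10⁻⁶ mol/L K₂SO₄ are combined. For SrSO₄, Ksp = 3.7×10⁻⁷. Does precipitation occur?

No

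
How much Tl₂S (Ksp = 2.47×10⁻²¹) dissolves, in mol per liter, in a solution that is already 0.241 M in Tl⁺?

Tl₂S(s) ⇌ 2 Tl⁺(aq) + S²⁻(aq)
The solution already contains Tl⁺ at 0.241 M. Let s be the molar solubility of Tl₂S.
[Tl⁺] ≈ 0.241 M (common ion dominates); [S²⁻] = s.
Ksp = [Tl⁺]^2[S²⁻] = (0.241)^2s
s = 2.47×10⁻²¹ / (0.241)^2 = 4.25×10⁻²⁰
s = 4.25×10⁻²⁰ M

4.25×10⁻²⁰ M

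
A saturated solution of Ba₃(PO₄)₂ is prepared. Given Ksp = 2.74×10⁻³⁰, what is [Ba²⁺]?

Ba₃(PO₄)₂(s) ⇌ 3 Ba²⁺(aq) + 2 PO₄³⁻(aq)
For each mole of Ba₃(PO₄)₂ that dissolves per liter, [Ba²⁺] = 3s and [PO₄³⁻] = 2s; let s denote this solubility.
Ksp = [Ba²⁺]^3[PO₄³⁻]^2 = (3s)^3 · (2s)^2 = 108s^5 = 2.74×10⁻³⁰
s = 4.80×10⁻⁷ mol L⁻¹
[Ba²⁺] = 3s = 1.44×10⁻⁶ mol L⁻¹

1.44×10⁻⁶ M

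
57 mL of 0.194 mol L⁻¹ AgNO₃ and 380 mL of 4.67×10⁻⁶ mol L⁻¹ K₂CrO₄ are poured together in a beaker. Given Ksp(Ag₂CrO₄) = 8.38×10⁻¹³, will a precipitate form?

Yes

The combined volume is 437 mL.
[Ag⁺] = (0.194)(57)/437 = 2.53×10⁻² mol L⁻¹
[CrO₄²⁻] = (4.67×10⁻⁶)(380)/437 = 4.06×10⁻⁶ mol L⁻¹
Q = [Ag⁺]^2[CrO₄²⁻] = 2.60×10⁻⁹
Since Q (2.60×10⁻⁹) exceeds Ksp (8.38×10⁻¹³), Ag₂CrO₄ will precipitate.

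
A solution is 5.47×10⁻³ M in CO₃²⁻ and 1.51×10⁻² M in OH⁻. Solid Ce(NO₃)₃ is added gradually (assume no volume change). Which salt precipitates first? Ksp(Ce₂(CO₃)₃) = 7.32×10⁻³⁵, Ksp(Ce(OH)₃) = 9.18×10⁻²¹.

Precipitation begins when Q = Ksp.
For Ce₂(CO₃)₃: [Ce³⁺] = (Ksp/[CO₃²⁻]^3)^(1/2) = 2.11×10⁻¹⁴ M
For Ce(OH)₃: [Ce³⁺] = (Ksp/[OH⁻]^3) = 2.67×10⁻¹⁵ M
Ce(OH)₃ requires the lower [Ce³⁺], so it precipitates first.

Ce(OH)₃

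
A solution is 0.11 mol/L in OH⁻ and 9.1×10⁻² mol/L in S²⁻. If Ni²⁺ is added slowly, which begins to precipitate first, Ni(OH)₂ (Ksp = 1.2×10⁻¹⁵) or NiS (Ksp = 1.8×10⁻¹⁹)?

The threshold for precipitation is Q = Ksp.
For Ni(OH)₂: [Ni²⁺] = (Ksp/[OH⁻]^2) = 9.9×10⁻¹⁴ mol/L
For NiS: [Ni²⁺] = (Ksp/[S²⁻]) = 2.0×10⁻¹⁸ mol/L
NiS requires the lower [Ni²⁺], so it precipitates first.

NiS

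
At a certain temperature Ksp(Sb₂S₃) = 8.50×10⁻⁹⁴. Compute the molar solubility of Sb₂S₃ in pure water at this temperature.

9.53×10⁻²⁰ M

Sb₂S₃(s) ⇌ 2 Sb³⁺(aq) + 3 S²⁻(aq)
For each mole of Sb₂S₃ that dissolves per liter, [Sb³⁺] = 2s and [S²⁻] = 3s; let s denote this solubility.
Ksp = [Sb³⁺]^2[S²⁻]^3 = (2s)^2 · (3s)^3 = 108s^5
108s^5 = 8.50×10⁻⁹⁴  ⇒  s^5 = 7.87×10⁻⁹⁶
s = 9.53×10⁻²⁰ mol L⁻¹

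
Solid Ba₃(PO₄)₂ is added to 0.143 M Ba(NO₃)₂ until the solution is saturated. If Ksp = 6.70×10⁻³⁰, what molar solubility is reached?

Ba₃(PO₄)₂(s) ⇌ 3 Ba²⁺(aq) + 2 PO₄³⁻(aq)
The solution already contains Ba²⁺ at 0.143 M. Let s be the molar solubility of Ba₃(PO₄)₂.
[Ba²⁺] ≈ 0.143 M (common ion dominates); [PO₄³⁻] = 2s.
Ksp = [Ba²⁺]^3[PO₄³⁻]^2 = (0.143)^3(2s)^2
(2s)^2 = 6.70×10⁻³⁰ / (0.143)^3 = 2.29×10⁻²⁷
s = 2.39×10⁻¹⁴ M

2.39×10⁻¹⁴ M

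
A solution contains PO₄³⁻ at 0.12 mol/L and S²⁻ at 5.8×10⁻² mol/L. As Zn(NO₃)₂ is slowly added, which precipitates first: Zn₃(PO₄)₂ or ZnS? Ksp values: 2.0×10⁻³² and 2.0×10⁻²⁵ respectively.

ZnS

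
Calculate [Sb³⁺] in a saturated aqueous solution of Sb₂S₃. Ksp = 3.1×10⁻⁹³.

2.5×10⁻¹⁹ M

Sb₂S₃(s) ⇌ 2 Sb³⁺(aq) + 3 S²⁻(aq)
Call the molar solubility s, so that [Sb³⁺] = 2s and [S²⁻] = 3s.
Ksp = [Sb³⁺]^2[S²⁻]^3 = (2s)^2 · (3s)^3 = 108s^5 = 3.1×10⁻⁹³
s = 1.2×10⁻¹⁹ mol L⁻¹
[Sb³⁺] = 2s = 2.5×10⁻¹⁹ mol L⁻¹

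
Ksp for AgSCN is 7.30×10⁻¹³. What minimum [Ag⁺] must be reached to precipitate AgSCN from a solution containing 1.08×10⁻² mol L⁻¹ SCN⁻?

6.76×10⁻¹¹ M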